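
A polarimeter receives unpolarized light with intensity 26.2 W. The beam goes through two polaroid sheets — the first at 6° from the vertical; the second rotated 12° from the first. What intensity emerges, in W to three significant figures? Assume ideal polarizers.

I ≈ 12.5 W

Unpolarized light through the first polarizer → I₁ = 26.2 W/2 = 13.1 W, polarized at 6°.
I₂ = I₁ · cos²(12°) = 13.1 · 0.9568 = 12.53 W.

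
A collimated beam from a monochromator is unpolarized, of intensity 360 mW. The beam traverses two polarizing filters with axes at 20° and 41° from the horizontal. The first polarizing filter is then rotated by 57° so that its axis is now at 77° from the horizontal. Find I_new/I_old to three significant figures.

Before rotation:
Unpolarized light through the first polarizer → I₁ = ½ I₀, now polarized at 20°.
I₂ = I₁ cos²(41° − 20°) = 0.5 I₀ · cos²(21°) = 0.4358 I₀.
After rotation:
Unpolarized light through the first polarizer → I₁ = ½ I₀, now polarized at 77°.
I₂ = I₁ cos²(41° − 77°) = 0.5 I₀ · cos²(36°) = 0.3273 I₀.
Ratio = 0.3273 / 0.4358 = 0.751.

I_new/I_old ≈ 0.751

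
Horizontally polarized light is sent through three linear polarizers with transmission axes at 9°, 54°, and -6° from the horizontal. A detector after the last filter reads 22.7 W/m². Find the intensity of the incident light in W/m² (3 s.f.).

I₀ ≈ 186 W/m²

I₁ = I₀ cos²(9° − 0°) = I₀ cos²(9°) = 0.9755 I₀.
I₂ = I₁ cos²(54° − 9°) = 0.9755 I₀ · cos²(45°) = 0.4878 I₀.
I₃ = I₂ cos²(-6° − 54°) = 0.4878 I₀ · cos²(60°) = 0.1219 I₀.
So 22.7 W/m² = 0.1219 I₀, giving I₀ = 22.7/0.1219 = 186.2 W/m².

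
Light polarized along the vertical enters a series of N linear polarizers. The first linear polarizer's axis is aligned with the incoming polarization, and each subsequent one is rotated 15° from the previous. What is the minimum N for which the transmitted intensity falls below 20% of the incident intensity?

N = 25

First polarizer is aligned with the polarization: full transmission.
Each further stage multiplies by cos²(15°) = 0.933.
After N polarizers: T = 0.933^(N−1). Require T < 0.20 ⇒ N−1 > ln(0.20)/ln(0.933) = 23.21, so N−1 ≥ 24 and N = 25.
Check: N=25 gives T = 0.1894 < 0.20; N=24 gives T = 0.203.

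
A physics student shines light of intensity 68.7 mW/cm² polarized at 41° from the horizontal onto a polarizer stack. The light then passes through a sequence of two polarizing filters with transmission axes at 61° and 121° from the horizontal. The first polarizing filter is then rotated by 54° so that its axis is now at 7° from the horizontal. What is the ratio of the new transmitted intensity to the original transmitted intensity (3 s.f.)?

Before rotation:
By Malus's law, I₁ = I₀ cos²(61° − 41°) = I₀ cos²(20°) = 0.883 I₀.
I₂ = I₁ cos²(121° − 61°) = 0.883 I₀ · cos²(60°) = 0.2208 I₀.
After rotation:
I₁ = I₀ cos²(7° − 41°) = I₀ cos²(34°) = 0.6873 I₀.
Angle between axes 1 and 2: 66°. I₂ = 0.6873 I₀ · cos²(66°) = 0.1137 I₀.
Ratio = 0.1137 / 0.2208 = 0.5151.

I_new/I_old ≈ 0.515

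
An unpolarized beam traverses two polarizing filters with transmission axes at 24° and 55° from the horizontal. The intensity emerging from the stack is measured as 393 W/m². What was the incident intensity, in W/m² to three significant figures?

I₀ ≈ 1070 W/m²

Unpolarized light through the first polarizer → I₁ = ½ I₀, now polarized at 24°.
I₂ = I₁ cos²(55° − 24°) = 0.5 I₀ · cos²(31°) = 0.3674 I₀.
So 393 W/m² = 0.3674 I₀, giving I₀ = 393/0.3674 = 1070 W/m².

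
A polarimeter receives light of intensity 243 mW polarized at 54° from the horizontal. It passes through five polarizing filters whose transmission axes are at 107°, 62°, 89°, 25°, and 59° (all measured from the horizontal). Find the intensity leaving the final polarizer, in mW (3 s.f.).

I ≈ 4.61 mW

I₁ = 243 mW · cos²(53°) = 88.01 mW.
I₂ = I₁ · cos²(45°) = 88.01 · 0.5 = 44.01 mW.
I₃ = I₂ · cos²(27°) = 44.01 · 0.7939 = 34.94 mW.
I₄ = I₃ · cos²(64°) = 34.94 · 0.1922 = 6.713 mW.
I₅ = I₄ · cos²(34°) = 6.713 · 0.6873 = 4.614 mW.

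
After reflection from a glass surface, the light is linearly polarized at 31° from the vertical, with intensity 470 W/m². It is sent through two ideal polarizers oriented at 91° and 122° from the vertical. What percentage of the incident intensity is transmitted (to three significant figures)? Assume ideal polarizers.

I₁ = 470 W/m² · cos²(60°) = 117.5 W/m².
I₂ = I₁ · cos²(31°) = 117.5 · 0.7347 = 86.33 W/m².
That is 18.37% of the incident intensity.

≈ 18.4%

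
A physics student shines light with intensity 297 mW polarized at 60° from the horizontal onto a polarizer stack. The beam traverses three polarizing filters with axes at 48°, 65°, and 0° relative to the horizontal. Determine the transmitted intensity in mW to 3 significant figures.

I ≈ 46.4 mW

By Malus's law, I₁ = 297 mW · cos²(12°) = 284.2 mW.
I₂ = I₁ · cos²(17°) = 284.2 · 0.9145 = 259.9 mW.
I₃ = I₂ · cos²(65°) = 259.9 · 0.1786 = 46.41 mW.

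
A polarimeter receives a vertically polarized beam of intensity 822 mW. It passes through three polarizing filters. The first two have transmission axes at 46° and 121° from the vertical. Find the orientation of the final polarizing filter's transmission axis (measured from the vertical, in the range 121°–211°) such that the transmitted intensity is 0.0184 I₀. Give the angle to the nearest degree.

θ ≈ 162°

I₁ = I₀ cos²(46° − 0°) = I₀ cos²(46°) = 0.4826 I₀.
I₂ = I₁ cos²(121° − 46°) = 0.4826 I₀ · cos²(75°) = 0.03232 I₀.
Need I₃/I₀ = 0.0184, so cos²(θ − 121°) = 0.0184 / 0.03232 = 0.5692.
θ − 121° = arccos(√0.5692) = 41.0°, giving θ ≈ 121 + 41.0 = 162.0°.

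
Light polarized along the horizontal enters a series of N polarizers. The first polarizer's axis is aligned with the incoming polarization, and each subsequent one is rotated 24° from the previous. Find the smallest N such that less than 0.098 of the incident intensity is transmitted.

N = 14

First polarizer is aligned with the polarization: full transmission.
Each further stage multiplies by cos²(24°) = 0.8346.
After N polarizers: T = 0.8346^(N−1). Require T < 0.098 ⇒ N−1 > ln(0.098)/ln(0.8346) = 12.84, so N−1 ≥ 13 and N = 14.
Check: N=14 gives T = 0.09528 < 0.098; N=13 gives T = 0.1142.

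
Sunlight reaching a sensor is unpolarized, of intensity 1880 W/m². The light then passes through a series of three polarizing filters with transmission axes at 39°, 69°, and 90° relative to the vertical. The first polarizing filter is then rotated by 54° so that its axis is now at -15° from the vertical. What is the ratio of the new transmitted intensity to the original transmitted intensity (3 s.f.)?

I_new/I_old ≈ 0.0146

Before rotation:
Unpolarized light through the first polarizer → I₁ = ½ I₀, now polarized at 39°.
I₂ = I₁ cos²(69° − 39°) = 0.5 I₀ · cos²(30°) = 0.375 I₀.
I₃ = I₂ cos²(90° − 69°) = 0.375 I₀ · cos²(21°) = 0.3268 I₀.
After rotation:
Unpolarized light through the first polarizer → I₁ = ½ I₀, now polarized at -15°.
I₂ = I₁ cos²(69° + 15°) = 0.5 I₀ · cos²(84°) = 0.005463 I₀.
I₃ = I₂ cos²(90° − 69°) = 0.005463 I₀ · cos²(21°) = 0.004761 I₀.
Ratio = 0.004761 / 0.3268 = 0.01457.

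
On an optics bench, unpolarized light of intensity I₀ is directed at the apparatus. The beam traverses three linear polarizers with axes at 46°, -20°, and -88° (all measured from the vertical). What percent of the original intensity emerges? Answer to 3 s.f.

≈ 1.16%

Unpolarized light through the first polarizer → I₁ = ½ I₀, now polarized at 46°.
I₂ = I₁ cos²(-20° − 46°) = 0.5 I₀ · cos²(66°) = 0.08272 I₀.
I₃ = I₂ cos²(-88° + 20°) = 0.08272 I₀ · cos²(68°) = 0.01161 I₀.
That is 1.161% of the incident intensity.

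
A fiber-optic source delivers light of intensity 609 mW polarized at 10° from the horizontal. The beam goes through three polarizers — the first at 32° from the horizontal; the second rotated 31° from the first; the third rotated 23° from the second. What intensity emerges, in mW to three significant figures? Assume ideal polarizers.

I ≈ 326 mW

I₁ = 609 mW · cos²(22°) = 523.5 mW.
I₂ = I₁ · cos²(31°) = 523.5 · 0.7347 = 384.7 mW.
I₃ = I₂ · cos²(23°) = 384.7 · 0.8473 = 325.9 mW.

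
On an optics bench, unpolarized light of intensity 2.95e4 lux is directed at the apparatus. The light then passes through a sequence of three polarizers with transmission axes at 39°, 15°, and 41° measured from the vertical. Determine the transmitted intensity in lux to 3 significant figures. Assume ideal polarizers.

Unpolarized light through the first polarizer → I₁ = 2.95e4 lux/2 = 1.475e+04 lux, polarized at 39°.
I₂ = I₁ · cos²(24°) = 1.475e+04 · 0.8346 = 1.231e+04 lux.
I₃ = I₂ · cos²(26°) = 1.231e+04 · 0.8078 = 9944 lux.

I ≈ 9940 lux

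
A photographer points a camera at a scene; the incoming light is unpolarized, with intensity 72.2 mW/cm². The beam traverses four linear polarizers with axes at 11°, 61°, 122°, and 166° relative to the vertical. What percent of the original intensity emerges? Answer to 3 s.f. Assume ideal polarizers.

≈ 2.51%

Unpolarized light through the first polarizer → I₁ = 72.2 mW/cm²/2 = 36.1 mW/cm², polarized at 11°.
I₂ = I₁ · cos²(50°) = 36.1 · 0.4132 = 14.92 mW/cm².
I₃ = I₂ · cos²(61°) = 14.92 · 0.235 = 3.506 mW/cm².
I₄ = I₃ · cos²(44°) = 3.506 · 0.5174 = 1.814 mW/cm².
That is 2.513% of the incident intensity.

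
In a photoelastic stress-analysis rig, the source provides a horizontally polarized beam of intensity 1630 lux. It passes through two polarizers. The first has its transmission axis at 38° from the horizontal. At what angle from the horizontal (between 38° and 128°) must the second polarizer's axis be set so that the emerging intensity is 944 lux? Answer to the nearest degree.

θ ≈ 53°

By Malus's law, I₁ = I₀ cos²(38° − 0°) = I₀ cos²(38°) = 0.621 I₀.
Target fraction: 944 / 1630 lux = 0.5791 of I₀.
Need I₂/I₀ = 0.5791, so cos²(θ − 38°) = 0.5791 / 0.621 = 0.9327.
θ − 38° = arccos(√0.9327) = 15.0°, giving θ ≈ 38 + 15.0 = 53.0°.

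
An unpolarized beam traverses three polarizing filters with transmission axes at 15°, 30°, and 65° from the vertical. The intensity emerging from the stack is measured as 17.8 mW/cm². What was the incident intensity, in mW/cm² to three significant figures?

I₀ ≈ 56.9 mW/cm²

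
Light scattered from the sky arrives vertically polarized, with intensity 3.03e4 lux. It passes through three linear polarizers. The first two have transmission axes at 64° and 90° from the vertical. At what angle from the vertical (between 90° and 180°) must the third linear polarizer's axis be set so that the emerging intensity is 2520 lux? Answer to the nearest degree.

By Malus's law, I₁ = I₀ cos²(64° − 0°) = I₀ cos²(64°) = 0.1922 I₀.
I₂ = I₁ cos²(90° − 64°) = 0.1922 I₀ · cos²(26°) = 0.1552 I₀.
Target fraction: 2520 / 3.03e4 lux = 0.08317 of I₀.
Need I₃/I₀ = 0.08317, so cos²(θ − 90°) = 0.08317 / 0.1552 = 0.5357.
θ − 90° = arccos(√0.5357) = 43.0°, giving θ ≈ 90 + 43.0 = 133.0°.

θ ≈ 133°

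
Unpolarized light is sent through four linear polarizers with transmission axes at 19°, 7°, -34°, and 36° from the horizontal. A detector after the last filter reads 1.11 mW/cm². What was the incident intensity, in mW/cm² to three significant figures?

I₀ ≈ 34.8 mW/cm²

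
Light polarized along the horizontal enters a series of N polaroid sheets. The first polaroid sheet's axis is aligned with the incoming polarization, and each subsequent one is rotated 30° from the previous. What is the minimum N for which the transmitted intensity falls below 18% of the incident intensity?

N = 7

First polarizer is aligned with the polarization: full transmission.
Each further stage multiplies by cos²(30°) = 0.75.
After N polarizers: T = 0.75^(N−1). Require T < 0.18 ⇒ N−1 > ln(0.18)/ln(0.75) = 5.96, so N−1 ≥ 6 and N = 7.
Check: N=7 gives T = 0.178 < 0.18; N=6 gives T = 0.2373.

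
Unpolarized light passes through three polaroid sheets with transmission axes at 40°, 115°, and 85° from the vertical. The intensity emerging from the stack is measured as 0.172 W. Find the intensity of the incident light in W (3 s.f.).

Unpolarized light through the first polarizer → I₁ = ½ I₀, now polarized at 40°.
I₂ = I₁ cos²(115° − 40°) = 0.5 I₀ · cos²(75°) = 0.03349 I₀.
I₃ = I₂ cos²(85° − 115°) = 0.03349 I₀ · cos²(30°) = 0.02512 I₀.
So 0.172 W = 0.02512 I₀, giving I₀ = 0.172/0.02512 = 6.847 W.

I₀ ≈ 6.85 W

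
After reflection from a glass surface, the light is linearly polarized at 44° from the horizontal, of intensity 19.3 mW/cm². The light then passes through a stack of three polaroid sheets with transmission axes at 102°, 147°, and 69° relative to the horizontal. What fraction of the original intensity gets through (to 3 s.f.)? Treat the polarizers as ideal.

By Malus's law, I₁ = 19.3 mW/cm² · cos²(58°) = 5.42 mW/cm².
I₂ = I₁ · cos²(45°) = 5.42 · 0.5 = 2.71 mW/cm².
I₃ = I₂ · cos²(78°) = 2.71 · 0.04323 = 0.1171 mW/cm².
Transmitted fraction = 0.006069.

I/I₀ ≈ 0.00607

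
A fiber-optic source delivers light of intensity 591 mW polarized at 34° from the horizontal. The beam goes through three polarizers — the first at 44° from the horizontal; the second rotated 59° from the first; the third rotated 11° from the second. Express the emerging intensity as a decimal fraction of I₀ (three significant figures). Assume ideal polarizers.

I₁ = 591 mW · cos²(10°) = 573.2 mW.
I₂ = I₁ · cos²(59°) = 573.2 · 0.2653 = 152 mW.
I₃ = I₂ · cos²(11°) = 152 · 0.9636 = 146.5 mW.
Transmitted fraction = 0.2479.

I/I₀ ≈ 0.248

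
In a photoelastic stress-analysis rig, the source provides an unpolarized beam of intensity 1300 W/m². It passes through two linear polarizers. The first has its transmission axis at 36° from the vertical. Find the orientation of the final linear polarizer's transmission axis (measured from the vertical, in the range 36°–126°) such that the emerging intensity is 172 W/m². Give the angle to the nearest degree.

Unpolarized light through the first polarizer → I₁ = ½ I₀, now polarized at 36°.
Target fraction: 172 / 1300 W/m² = 0.1323 of I₀.
Need I₂/I₀ = 0.1323, so cos²(θ − 36°) = 0.1323 / 0.5 = 0.2646.
θ − 36° = arccos(√0.2646) = 59.0°, giving θ ≈ 36 + 59.0 = 95.0°.

θ ≈ 95°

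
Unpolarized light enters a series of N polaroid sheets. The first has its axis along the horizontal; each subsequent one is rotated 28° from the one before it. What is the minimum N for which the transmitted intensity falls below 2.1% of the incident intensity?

First polarizer halves the unpolarized light: factor 1/2.
Each further stage multiplies by cos²(28°) = 0.7796.
After N polarizers: T = 0.5·0.7796^(N−1). Require T < 0.021 ⇒ N−1 > ln(0.021/0.5)/ln(0.7796) = 12.73, so N−1 ≥ 13 and N = 14.
Check: N=14 gives T = 0.01965 < 0.021; N=13 gives T = 0.0252.

N = 14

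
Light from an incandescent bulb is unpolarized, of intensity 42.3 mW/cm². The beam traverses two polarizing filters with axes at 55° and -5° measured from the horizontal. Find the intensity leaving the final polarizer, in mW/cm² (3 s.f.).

Unpolarized light through the first polarizer → I₁ = 42.3 mW/cm²/2 = 21.15 mW/cm², polarized at 55°.
I₂ = I₁ · cos²(60°) = 21.15 · 0.25 = 5.288 mW/cm².

I ≈ 5.29 mW/cm²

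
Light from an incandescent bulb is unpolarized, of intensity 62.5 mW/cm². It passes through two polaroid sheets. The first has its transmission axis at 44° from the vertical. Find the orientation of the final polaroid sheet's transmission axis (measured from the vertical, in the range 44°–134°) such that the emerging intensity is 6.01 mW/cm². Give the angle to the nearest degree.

Unpolarized light through the first polarizer → I₁ = ½ I₀, now polarized at 44°.
Target fraction: 6.01 / 62.5 mW/cm² = 0.09616 of I₀.
Need I₂/I₀ = 0.09616, so cos²(θ − 44°) = 0.09616 / 0.5 = 0.1923.
θ − 44° = arccos(√0.1923) = 64.0°, giving θ ≈ 44 + 64.0 = 108.0°.

θ ≈ 108°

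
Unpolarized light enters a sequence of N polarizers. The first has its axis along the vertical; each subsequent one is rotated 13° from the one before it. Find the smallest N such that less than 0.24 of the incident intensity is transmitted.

First polarizer halves the unpolarized light: factor 1/2.
Each further stage multiplies by cos²(13°) = 0.9494.
After N polarizers: T = 0.5·0.9494^(N−1). Require T < 0.24 ⇒ N−1 > ln(0.24/0.5)/ln(0.9494) = 14.13, so N−1 ≥ 15 and N = 16.
Check: N=16 gives T = 0.2294 < 0.24; N=15 gives T = 0.2417.

N = 16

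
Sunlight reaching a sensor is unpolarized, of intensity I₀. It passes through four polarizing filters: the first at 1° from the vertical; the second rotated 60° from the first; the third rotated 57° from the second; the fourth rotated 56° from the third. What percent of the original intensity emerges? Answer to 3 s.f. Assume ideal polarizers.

≈ 1.16%

Unpolarized light through the first polarizer → I₁ = ½ I₀, now polarized at 1°.
I₂ = I₁ cos²(60°) = 0.5 · 0.25 I₀ = 0.125 I₀.
I₃ = I₂ cos²(57°) = 0.125 · 0.2966 I₀ = 0.03708 I₀.
I₄ = I₃ cos²(56°) = 0.03708 · 0.3127 I₀ = 0.01159 I₀.
That is 1.159% of the incident intensity.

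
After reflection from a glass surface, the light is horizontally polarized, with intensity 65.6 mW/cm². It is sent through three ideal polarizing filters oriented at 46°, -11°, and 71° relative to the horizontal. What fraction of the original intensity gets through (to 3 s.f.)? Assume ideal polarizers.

I/I₀ ≈ 0.00277

I₁ = 65.6 mW/cm² · cos²(46°) = 31.66 mW/cm².
I₂ = I₁ · cos²(57°) = 31.66 · 0.2966 = 9.39 mW/cm².
I₃ = I₂ · cos²(82°) = 9.39 · 0.01937 = 0.1819 mW/cm².
Transmitted fraction = 0.002772.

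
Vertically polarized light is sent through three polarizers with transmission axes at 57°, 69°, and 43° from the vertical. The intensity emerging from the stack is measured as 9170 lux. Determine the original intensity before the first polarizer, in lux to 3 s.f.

I₀ ≈ 4.00e4 lux

I₁ = I₀ cos²(57° − 0°) = I₀ cos²(57°) = 0.2966 I₀.
I₂ = I₁ cos²(69° − 57°) = 0.2966 I₀ · cos²(12°) = 0.2838 I₀.
I₃ = I₂ cos²(43° − 69°) = 0.2838 I₀ · cos²(26°) = 0.2293 I₀.
So 9170 lux = 0.2293 I₀, giving I₀ = 9170/0.2293 = 4e+04 lux.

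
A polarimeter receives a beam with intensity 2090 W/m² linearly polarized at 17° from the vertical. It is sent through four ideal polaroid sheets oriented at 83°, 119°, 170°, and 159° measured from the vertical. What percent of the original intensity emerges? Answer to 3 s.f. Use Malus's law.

By Malus's law, I₁ = 2090 W/m² · cos²(66°) = 345.8 W/m².
I₂ = I₁ · cos²(36°) = 345.8 · 0.6545 = 226.3 W/m².
I₃ = I₂ · cos²(51°) = 226.3 · 0.396 = 89.63 W/m².
I₄ = I₃ · cos²(11°) = 89.63 · 0.9636 = 86.36 W/m².
That is 4.132% of the incident intensity.

≈ 4.13%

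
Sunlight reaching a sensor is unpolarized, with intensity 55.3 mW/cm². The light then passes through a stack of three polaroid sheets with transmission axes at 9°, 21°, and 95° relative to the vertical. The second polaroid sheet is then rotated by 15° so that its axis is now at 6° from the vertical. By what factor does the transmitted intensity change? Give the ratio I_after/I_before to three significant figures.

I_new/I_old ≈ 0.00418

Before rotation:
Unpolarized light through the first polarizer → I₁ = ½ I₀, now polarized at 9°.
I₂ = I₁ cos²(21° − 9°) = 0.5 I₀ · cos²(12°) = 0.4784 I₀.
I₃ = I₂ cos²(95° − 21°) = 0.4784 I₀ · cos²(74°) = 0.03635 I₀.
After rotation:
Unpolarized light through the first polarizer → I₁ = ½ I₀, now polarized at 9°.
I₂ = I₁ cos²(6° − 9°) = 0.5 I₀ · cos²(3°) = 0.4986 I₀.
I₃ = I₂ cos²(95° − 6°) = 0.4986 I₀ · cos²(89°) = 0.0001519 I₀.
Ratio = 0.0001519 / 0.03635 = 0.004179.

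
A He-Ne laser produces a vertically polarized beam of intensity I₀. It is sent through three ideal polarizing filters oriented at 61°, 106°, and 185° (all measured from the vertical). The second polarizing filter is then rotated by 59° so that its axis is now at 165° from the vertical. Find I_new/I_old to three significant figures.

I_new/I_old ≈ 2.84

Before rotation:
I₁ = I₀ cos²(61° − 0°) = I₀ cos²(61°) = 0.235 I₀.
I₂ = I₁ cos²(106° − 61°) = 0.235 I₀ · cos²(45°) = 0.1175 I₀.
I₃ = I₂ cos²(185° − 106°) = 0.1175 I₀ · cos²(79°) = 0.004279 I₀.
After rotation:
I₁ = I₀ cos²(61° − 0°) = I₀ cos²(61°) = 0.235 I₀.
Angle between axes 1 and 2: 76°. I₂ = 0.235 I₀ · cos²(76°) = 0.01376 I₀.
I₃ = I₂ cos²(185° − 165°) = 0.01376 I₀ · cos²(20°) = 0.01215 I₀.
Ratio = 0.01215 / 0.004279 = 2.839.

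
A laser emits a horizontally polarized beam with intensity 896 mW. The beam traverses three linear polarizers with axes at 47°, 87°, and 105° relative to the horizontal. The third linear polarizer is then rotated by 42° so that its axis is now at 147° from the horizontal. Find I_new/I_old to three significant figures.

Before rotation:
I₁ = I₀ cos²(47° − 0°) = I₀ cos²(47°) = 0.4651 I₀.
I₂ = I₁ cos²(87° − 47°) = 0.4651 I₀ · cos²(40°) = 0.2729 I₀.
I₃ = I₂ cos²(105° − 87°) = 0.2729 I₀ · cos²(18°) = 0.2469 I₀.
After rotation:
I₁ = I₀ cos²(47° − 0°) = I₀ cos²(47°) = 0.4651 I₀.
I₂ = I₁ cos²(87° − 47°) = 0.4651 I₀ · cos²(40°) = 0.2729 I₀.
I₃ = I₂ cos²(147° − 87°) = 0.2729 I₀ · cos²(60°) = 0.06824 I₀.
Ratio = 0.06824 / 0.2469 = 0.2764.

I_new/I_old ≈ 0.276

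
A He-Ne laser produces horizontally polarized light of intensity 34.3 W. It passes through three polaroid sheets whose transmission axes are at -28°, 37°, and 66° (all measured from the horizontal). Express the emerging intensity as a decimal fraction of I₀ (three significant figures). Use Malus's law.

I/I₀ ≈ 0.107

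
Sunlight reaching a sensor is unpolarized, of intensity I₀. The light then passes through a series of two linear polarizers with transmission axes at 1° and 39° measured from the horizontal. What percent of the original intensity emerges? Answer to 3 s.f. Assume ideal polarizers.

Unpolarized light through the first polarizer → I₁ = ½ I₀, now polarized at 1°.
I₂ = I₁ cos²(39° − 1°) = 0.5 I₀ · cos²(38°) = 0.3105 I₀.
That is 31.05% of the incident intensity.

≈ 31.0%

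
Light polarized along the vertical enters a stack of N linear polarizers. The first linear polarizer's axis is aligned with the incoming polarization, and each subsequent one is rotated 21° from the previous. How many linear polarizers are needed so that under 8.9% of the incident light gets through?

First polarizer is aligned with the polarization: full transmission.
Each further stage multiplies by cos²(21°) = 0.8716.
After N polarizers: T = 0.8716^(N−1). Require T < 0.089 ⇒ N−1 > ln(0.089)/ln(0.8716) = 17.60, so N−1 ≥ 18 and N = 19.
Check: N=19 gives T = 0.08423 < 0.089; N=18 gives T = 0.09664.

N = 19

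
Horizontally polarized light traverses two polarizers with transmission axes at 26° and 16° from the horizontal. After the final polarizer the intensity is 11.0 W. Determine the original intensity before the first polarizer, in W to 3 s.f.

I₀ ≈ 14.0 W

I₁ = I₀ cos²(26° − 0°) = I₀ cos²(26°) = 0.8078 I₀.
I₂ = I₁ cos²(16° − 26°) = 0.8078 I₀ · cos²(10°) = 0.7835 I₀.
So 11.0 W = 0.7835 I₀, giving I₀ = 11.0/0.7835 = 14.04 W.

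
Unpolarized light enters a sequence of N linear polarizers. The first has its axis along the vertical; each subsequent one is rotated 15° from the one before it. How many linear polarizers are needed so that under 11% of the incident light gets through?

N = 23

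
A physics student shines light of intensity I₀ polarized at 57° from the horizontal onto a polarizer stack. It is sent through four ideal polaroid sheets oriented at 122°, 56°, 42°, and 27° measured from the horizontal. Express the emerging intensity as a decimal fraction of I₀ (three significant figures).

By Malus's law, I₁ = I₀ cos²(122° − 57°) = I₀ cos²(65°) = 0.1786 I₀.
I₂ = I₁ cos²(56° − 122°) = 0.1786 I₀ · cos²(66°) = 0.02955 I₀.
I₃ = I₂ cos²(42° − 56°) = 0.02955 I₀ · cos²(14°) = 0.02782 I₀.
I₄ = I₃ cos²(27° − 42°) = 0.02782 I₀ · cos²(15°) = 0.02595 I₀.
Transmitted fraction = 0.02595.

≈ 0.0260 I₀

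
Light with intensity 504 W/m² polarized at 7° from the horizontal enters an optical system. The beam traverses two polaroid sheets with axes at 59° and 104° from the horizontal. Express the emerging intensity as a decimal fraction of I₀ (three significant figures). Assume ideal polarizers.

I/I₀ ≈ 0.190

I₁ = 504 W/m² · cos²(52°) = 191 W/m².
I₂ = I₁ · cos²(45°) = 191 · 0.5 = 95.52 W/m².
Transmitted fraction = 0.1895.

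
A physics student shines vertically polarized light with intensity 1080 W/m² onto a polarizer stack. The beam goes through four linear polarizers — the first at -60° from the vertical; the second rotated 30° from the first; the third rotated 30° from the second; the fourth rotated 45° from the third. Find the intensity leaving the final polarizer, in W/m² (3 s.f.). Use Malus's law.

I ≈ 75.9 W/m²

By Malus's law, I₁ = 1080 W/m² · cos²(60°) = 270 W/m².
I₂ = I₁ · cos²(30°) = 270 · 0.75 = 202.5 W/m².
I₃ = I₂ · cos²(30°) = 202.5 · 0.75 = 151.9 W/m².
I₄ = I₃ · cos²(45°) = 151.9 · 0.5 = 75.94 W/m².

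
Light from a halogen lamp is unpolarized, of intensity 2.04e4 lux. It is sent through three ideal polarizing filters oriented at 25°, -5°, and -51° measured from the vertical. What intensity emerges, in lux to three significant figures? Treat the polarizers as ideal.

Unpolarized light through the first polarizer → I₁ = 2.04e4 lux/2 = 1.02e+04 lux, polarized at 25°.
I₂ = I₁ · cos²(30°) = 1.02e+04 · 0.75 = 7650 lux.
I₃ = I₂ · cos²(46°) = 7650 · 0.4826 = 3692 lux.

I ≈ 3690 lux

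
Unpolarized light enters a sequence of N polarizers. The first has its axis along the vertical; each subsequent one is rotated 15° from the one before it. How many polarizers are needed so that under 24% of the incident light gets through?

N = 12

First polarizer halves the unpolarized light: factor 1/2.
Each further stage multiplies by cos²(15°) = 0.933.
After N polarizers: T = 0.5·0.933^(N−1). Require T < 0.24 ⇒ N−1 > ln(0.24/0.5)/ln(0.933) = 10.59, so N−1 ≥ 11 and N = 12.
Check: N=12 gives T = 0.2332 < 0.24; N=11 gives T = 0.2499.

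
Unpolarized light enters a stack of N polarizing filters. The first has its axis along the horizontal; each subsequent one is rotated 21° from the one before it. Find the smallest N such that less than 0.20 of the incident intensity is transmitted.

First polarizer halves the unpolarized light: factor 1/2.
Each further stage multiplies by cos²(21°) = 0.8716.
After N polarizers: T = 0.5·0.8716^(N−1). Require T < 0.20 ⇒ N−1 > ln(0.20/0.5)/ln(0.8716) = 6.67, so N−1 ≥ 7 and N = 8.
Check: N=8 gives T = 0.191 < 0.20; N=7 gives T = 0.2192.

N = 8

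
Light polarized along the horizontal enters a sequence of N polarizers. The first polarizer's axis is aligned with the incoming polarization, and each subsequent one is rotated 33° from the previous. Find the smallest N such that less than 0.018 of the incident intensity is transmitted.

First polarizer is aligned with the polarization: full transmission.
Each further stage multiplies by cos²(33°) = 0.7034.
After N polarizers: T = 0.7034^(N−1). Require T < 0.018 ⇒ N−1 > ln(0.018)/ln(0.7034) = 11.42, so N−1 ≥ 12 and N = 13.
Check: N=13 gives T = 0.01466 < 0.018; N=12 gives T = 0.02085.

N = 13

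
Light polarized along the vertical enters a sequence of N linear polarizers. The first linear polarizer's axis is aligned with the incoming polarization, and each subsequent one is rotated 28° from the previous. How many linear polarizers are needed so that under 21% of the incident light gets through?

N = 8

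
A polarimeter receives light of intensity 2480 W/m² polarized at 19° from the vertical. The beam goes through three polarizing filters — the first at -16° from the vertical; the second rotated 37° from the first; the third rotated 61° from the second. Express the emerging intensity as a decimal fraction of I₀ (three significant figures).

I/I₀ ≈ 0.101

By Malus's law, I₁ = 2480 W/m² · cos²(35°) = 1664 W/m².
I₂ = I₁ · cos²(37°) = 1664 · 0.6378 = 1061 W/m².
I₃ = I₂ · cos²(61°) = 1061 · 0.235 = 249.5 W/m².
Transmitted fraction = 0.1006.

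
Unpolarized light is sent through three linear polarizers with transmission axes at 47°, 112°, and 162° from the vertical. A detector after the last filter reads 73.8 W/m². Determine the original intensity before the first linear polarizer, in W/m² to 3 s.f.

I₀ ≈ 2000 W/m²

Unpolarized light through the first polarizer → I₁ = ½ I₀, now polarized at 47°.
I₂ = I₁ cos²(112° − 47°) = 0.5 I₀ · cos²(65°) = 0.0893 I₀.
I₃ = I₂ cos²(162° − 112°) = 0.0893 I₀ · cos²(50°) = 0.0369 I₀.
So 73.8 W/m² = 0.0369 I₀, giving I₀ = 73.8/0.0369 = 2000 W/m².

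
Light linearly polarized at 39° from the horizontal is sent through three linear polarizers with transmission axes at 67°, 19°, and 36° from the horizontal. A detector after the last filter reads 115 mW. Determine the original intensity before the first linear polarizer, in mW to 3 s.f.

I₁ = I₀ cos²(67° − 39°) = I₀ cos²(28°) = 0.7796 I₀.
I₂ = I₁ cos²(19° − 67°) = 0.7796 I₀ · cos²(48°) = 0.3491 I₀.
I₃ = I₂ cos²(36° − 19°) = 0.3491 I₀ · cos²(17°) = 0.3192 I₀.
So 115 mW = 0.3192 I₀, giving I₀ = 115/0.3192 = 360.3 mW.

I₀ ≈ 360 mW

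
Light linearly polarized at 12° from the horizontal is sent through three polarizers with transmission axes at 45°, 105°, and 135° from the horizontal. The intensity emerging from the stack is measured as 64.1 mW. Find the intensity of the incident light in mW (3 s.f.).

I₀ ≈ 486 mW

I₁ = I₀ cos²(45° − 12°) = I₀ cos²(33°) = 0.7034 I₀.
I₂ = I₁ cos²(105° − 45°) = 0.7034 I₀ · cos²(60°) = 0.1758 I₀.
I₃ = I₂ cos²(135° − 105°) = 0.1758 I₀ · cos²(30°) = 0.1319 I₀.
So 64.1 mW = 0.1319 I₀, giving I₀ = 64.1/0.1319 = 486 mW.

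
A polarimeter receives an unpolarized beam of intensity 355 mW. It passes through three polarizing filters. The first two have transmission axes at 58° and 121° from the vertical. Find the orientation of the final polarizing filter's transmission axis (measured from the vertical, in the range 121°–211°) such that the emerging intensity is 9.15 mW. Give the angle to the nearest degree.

Unpolarized light through the first polarizer → I₁ = ½ I₀, now polarized at 58°.
I₂ = I₁ cos²(121° − 58°) = 0.5 I₀ · cos²(63°) = 0.1031 I₀.
Target fraction: 9.15 / 355 mW = 0.02577 of I₀.
Need I₃/I₀ = 0.02577, so cos²(θ − 121°) = 0.02577 / 0.1031 = 0.2501.
θ − 121° = arccos(√0.2501) = 60.0°, giving θ ≈ 121 + 60.0 = 181.0°.

θ ≈ 181°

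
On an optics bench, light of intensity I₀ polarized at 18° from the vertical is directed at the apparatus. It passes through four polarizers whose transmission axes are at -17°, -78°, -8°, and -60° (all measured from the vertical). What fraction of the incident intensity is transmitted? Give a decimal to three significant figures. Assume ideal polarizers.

≈ 0.00699 I₀

By Malus's law, I₁ = I₀ cos²(-17° − 18°) = I₀ cos²(35°) = 0.671 I₀.
I₂ = I₁ cos²(-78° + 17°) = 0.671 I₀ · cos²(61°) = 0.1577 I₀.
I₃ = I₂ cos²(-8° + 78°) = 0.1577 I₀ · cos²(70°) = 0.01845 I₀.
I₄ = I₃ cos²(-60° + 8°) = 0.01845 I₀ · cos²(52°) = 0.006993 I₀.
Transmitted fraction = 0.006993.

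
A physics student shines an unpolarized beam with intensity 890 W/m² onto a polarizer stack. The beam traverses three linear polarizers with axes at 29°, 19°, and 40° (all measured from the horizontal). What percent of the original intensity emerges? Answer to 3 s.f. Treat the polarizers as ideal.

≈ 42.3%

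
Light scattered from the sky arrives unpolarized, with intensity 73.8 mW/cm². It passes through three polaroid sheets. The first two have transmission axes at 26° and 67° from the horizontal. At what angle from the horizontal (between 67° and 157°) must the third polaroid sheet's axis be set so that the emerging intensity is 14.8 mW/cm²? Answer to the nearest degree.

Unpolarized light through the first polarizer → I₁ = ½ I₀, now polarized at 26°.
I₂ = I₁ cos²(67° − 26°) = 0.5 I₀ · cos²(41°) = 0.2848 I₀.
Target fraction: 14.8 / 73.8 mW/cm² = 0.2005 of I₀.
Need I₃/I₀ = 0.2005, so cos²(θ − 67°) = 0.2005 / 0.2848 = 0.7042.
θ − 67° = arccos(√0.7042) = 32.9°, giving θ ≈ 67 + 32.9 = 99.9°.

θ ≈ 100°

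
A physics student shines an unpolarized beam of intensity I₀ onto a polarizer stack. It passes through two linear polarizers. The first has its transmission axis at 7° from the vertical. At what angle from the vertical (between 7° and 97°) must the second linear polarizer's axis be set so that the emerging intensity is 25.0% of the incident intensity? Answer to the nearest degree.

Unpolarized light through the first polarizer → I₁ = ½ I₀, now polarized at 7°.
Need I₂/I₀ = 0.25, so cos²(θ − 7°) = 0.25 / 0.5 = 0.5.
θ − 7° = arccos(√0.5) = 45.0°, giving θ ≈ 7 + 45.0 = 52.0°.

θ ≈ 52°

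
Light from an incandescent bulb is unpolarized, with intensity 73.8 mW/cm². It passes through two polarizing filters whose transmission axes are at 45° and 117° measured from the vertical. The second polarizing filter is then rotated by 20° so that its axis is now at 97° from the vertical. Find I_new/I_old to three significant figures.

I_new/I_old ≈ 3.97

Before rotation:
Unpolarized light through the first polarizer → I₁ = ½ I₀, now polarized at 45°.
I₂ = I₁ cos²(117° − 45°) = 0.5 I₀ · cos²(72°) = 0.04775 I₀.
After rotation:
Unpolarized light through the first polarizer → I₁ = ½ I₀, now polarized at 45°.
I₂ = I₁ cos²(97° − 45°) = 0.5 I₀ · cos²(52°) = 0.1895 I₀.
Ratio = 0.1895 / 0.04775 = 3.969.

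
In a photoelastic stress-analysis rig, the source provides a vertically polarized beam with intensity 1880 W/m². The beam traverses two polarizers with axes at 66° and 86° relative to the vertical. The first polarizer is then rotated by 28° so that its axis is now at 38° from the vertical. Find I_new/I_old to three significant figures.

I_new/I_old ≈ 1.90

Before rotation:
I₁ = I₀ cos²(66° − 0°) = I₀ cos²(66°) = 0.1654 I₀.
I₂ = I₁ cos²(86° − 66°) = 0.1654 I₀ · cos²(20°) = 0.1461 I₀.
After rotation:
I₁ = I₀ cos²(38° − 0°) = I₀ cos²(38°) = 0.621 I₀.
I₂ = I₁ cos²(86° − 38°) = 0.621 I₀ · cos²(48°) = 0.278 I₀.
Ratio = 0.278 / 0.1461 = 1.903.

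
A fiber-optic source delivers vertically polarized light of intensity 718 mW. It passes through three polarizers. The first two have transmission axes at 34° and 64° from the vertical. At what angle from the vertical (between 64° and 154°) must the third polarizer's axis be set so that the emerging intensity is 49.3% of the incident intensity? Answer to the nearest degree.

θ ≈ 76°

I₁ = I₀ cos²(34° − 0°) = I₀ cos²(34°) = 0.6873 I₀.
I₂ = I₁ cos²(64° − 34°) = 0.6873 I₀ · cos²(30°) = 0.5155 I₀.
Need I₃/I₀ = 0.493, so cos²(θ − 64°) = 0.493 / 0.5155 = 0.9564.
θ − 64° = arccos(√0.9564) = 12.1°, giving θ ≈ 64 + 12.1 = 76.1°.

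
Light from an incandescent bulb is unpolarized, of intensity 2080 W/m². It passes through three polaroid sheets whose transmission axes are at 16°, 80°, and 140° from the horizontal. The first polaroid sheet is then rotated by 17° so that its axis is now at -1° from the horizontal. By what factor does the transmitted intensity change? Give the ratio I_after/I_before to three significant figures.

I_new/I_old ≈ 0.127

Before rotation:
Unpolarized light through the first polarizer → I₁ = ½ I₀, now polarized at 16°.
I₂ = I₁ cos²(80° − 16°) = 0.5 I₀ · cos²(64°) = 0.09608 I₀.
I₃ = I₂ cos²(140° − 80°) = 0.09608 I₀ · cos²(60°) = 0.02402 I₀.
After rotation:
Unpolarized light through the first polarizer → I₁ = ½ I₀, now polarized at -1°.
I₂ = I₁ cos²(80° + 1°) = 0.5 I₀ · cos²(81°) = 0.01224 I₀.
I₃ = I₂ cos²(140° − 80°) = 0.01224 I₀ · cos²(60°) = 0.003059 I₀.
Ratio = 0.003059 / 0.02402 = 0.1273.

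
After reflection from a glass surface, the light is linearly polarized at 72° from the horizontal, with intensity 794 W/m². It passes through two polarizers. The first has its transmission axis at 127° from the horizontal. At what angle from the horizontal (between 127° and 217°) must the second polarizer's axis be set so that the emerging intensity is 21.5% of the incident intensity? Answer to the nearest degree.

θ ≈ 163°

By Malus's law, I₁ = I₀ cos²(127° − 72°) = I₀ cos²(55°) = 0.329 I₀.
Need I₂/I₀ = 0.215, so cos²(θ − 127°) = 0.215 / 0.329 = 0.6535.
θ − 127° = arccos(√0.6535) = 36.1°, giving θ ≈ 127 + 36.1 = 163.1°.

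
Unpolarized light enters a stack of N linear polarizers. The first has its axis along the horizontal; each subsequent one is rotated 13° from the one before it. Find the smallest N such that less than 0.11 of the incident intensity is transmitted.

N = 31

First polarizer halves the unpolarized light: factor 1/2.
Each further stage multiplies by cos²(13°) = 0.9494.
After N polarizers: T = 0.5·0.9494^(N−1). Require T < 0.11 ⇒ N−1 > ln(0.11/0.5)/ln(0.9494) = 29.16, so N−1 ≥ 30 and N = 31.
Check: N=31 gives T = 0.1053 < 0.11; N=30 gives T = 0.1109.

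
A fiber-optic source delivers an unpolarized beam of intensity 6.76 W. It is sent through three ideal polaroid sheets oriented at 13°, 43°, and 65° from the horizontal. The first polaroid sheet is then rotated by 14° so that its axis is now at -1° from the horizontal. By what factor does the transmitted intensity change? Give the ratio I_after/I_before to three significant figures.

Before rotation:
Unpolarized light through the first polarizer → I₁ = ½ I₀, now polarized at 13°.
I₂ = I₁ cos²(43° − 13°) = 0.5 I₀ · cos²(30°) = 0.375 I₀.
I₃ = I₂ cos²(65° − 43°) = 0.375 I₀ · cos²(22°) = 0.3224 I₀.
After rotation:
Unpolarized light through the first polarizer → I₁ = ½ I₀, now polarized at -1°.
I₂ = I₁ cos²(43° + 1°) = 0.5 I₀ · cos²(44°) = 0.2587 I₀.
I₃ = I₂ cos²(65° − 43°) = 0.2587 I₀ · cos²(22°) = 0.2224 I₀.
Ratio = 0.2224 / 0.3224 = 0.6899.

I_new/I_old ≈ 0.690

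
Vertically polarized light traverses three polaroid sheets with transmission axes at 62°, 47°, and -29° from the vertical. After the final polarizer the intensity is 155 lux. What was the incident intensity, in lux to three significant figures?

I₀ ≈ 1.29e4 lux

I₁ = I₀ cos²(62° − 0°) = I₀ cos²(62°) = 0.2204 I₀.
I₂ = I₁ cos²(47° − 62°) = 0.2204 I₀ · cos²(15°) = 0.2056 I₀.
I₃ = I₂ cos²(-29° − 47°) = 0.2056 I₀ · cos²(76°) = 0.01204 I₀.
So 155 lux = 0.01204 I₀, giving I₀ = 155/0.01204 = 1.288e+04 lux.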